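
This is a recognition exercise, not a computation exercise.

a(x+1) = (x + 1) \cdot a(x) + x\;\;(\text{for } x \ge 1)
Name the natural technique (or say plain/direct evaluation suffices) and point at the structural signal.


Verdict: a summation factor — normalize by the running product of x + 1: the left side becomes a difference, and differences sum.


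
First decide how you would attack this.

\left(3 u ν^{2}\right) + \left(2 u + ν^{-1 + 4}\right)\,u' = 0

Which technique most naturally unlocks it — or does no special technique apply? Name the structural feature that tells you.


Method: the exact-equation method — equality of cross partials is the green light — assemble the potential function term by term.


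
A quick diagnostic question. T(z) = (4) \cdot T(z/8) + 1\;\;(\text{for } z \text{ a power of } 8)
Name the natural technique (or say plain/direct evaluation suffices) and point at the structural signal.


Verdict: the master substitution — treat m = log base 8 of z as the new clock: one recursion step advances m by one while z scales by 8.


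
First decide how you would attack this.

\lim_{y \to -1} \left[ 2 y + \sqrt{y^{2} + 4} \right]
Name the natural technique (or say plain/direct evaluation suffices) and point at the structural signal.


Diagnosis: no special technique — no vanishing denominator and no indeterminate clash at the point — evaluation is immediate.


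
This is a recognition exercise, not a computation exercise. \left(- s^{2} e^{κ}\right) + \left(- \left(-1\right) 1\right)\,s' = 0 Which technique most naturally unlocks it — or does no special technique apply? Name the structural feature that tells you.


Best approach: separation of variables — a product of single-variable factors, e^{κ} and s^{2} — the textbook separable form.


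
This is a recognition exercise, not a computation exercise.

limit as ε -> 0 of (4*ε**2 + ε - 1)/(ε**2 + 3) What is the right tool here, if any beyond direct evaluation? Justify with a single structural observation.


Diagnosis: no special technique — the function is continuous at 0; evaluation is itself the limit, no machinery required.


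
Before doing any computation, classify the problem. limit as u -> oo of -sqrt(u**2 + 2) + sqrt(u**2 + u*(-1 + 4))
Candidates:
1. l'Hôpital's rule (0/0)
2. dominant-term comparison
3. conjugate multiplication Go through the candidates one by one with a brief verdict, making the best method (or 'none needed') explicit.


Best approach: conjugate multiplication — infinity minus infinity with a radical in play — multiply by the conjugate so the divergences of sqrt(u**2 + u*(-1 + 4)) and sqrt(u**2 + 2) annihilate.
- l'Hôpital's rule (0/0) — no quotient structure at all: the clash is ∞ minus ∞, which rationalizing converts into a tractable ratio.
- dominant-term comparison: no dominant-degree comparison decides it.
- conjugate multiplication: applicable, and directly so.


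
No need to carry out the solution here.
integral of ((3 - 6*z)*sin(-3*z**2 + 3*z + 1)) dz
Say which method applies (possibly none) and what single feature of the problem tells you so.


Technique: u-substitution — viewed as a product, the integrand is a composition evaluated at -3*z**2 + 3*z + 1 times (a constant multiple of) that inner expression's derivative, so u = -3*z**2 + 3*z + 1 makes it elementary.


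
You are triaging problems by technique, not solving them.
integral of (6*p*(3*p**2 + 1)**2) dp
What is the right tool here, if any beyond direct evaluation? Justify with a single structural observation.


Method: u-substitution — a chain-rule shadow: 6*p alongside a function of 3*p**2 + 1 means u = 3*p**2 + 1 unwinds the composition in one step. Brute-force expansion works too — the substitution sees the structure instead of grinding through terms.


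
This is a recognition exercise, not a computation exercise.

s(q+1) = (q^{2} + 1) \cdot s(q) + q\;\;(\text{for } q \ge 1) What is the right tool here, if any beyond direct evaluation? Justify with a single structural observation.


Diagnosis: a summation factor — one-term recursion with variable weight q^{2} + 1 is solved by product normalization, not by root-finding.


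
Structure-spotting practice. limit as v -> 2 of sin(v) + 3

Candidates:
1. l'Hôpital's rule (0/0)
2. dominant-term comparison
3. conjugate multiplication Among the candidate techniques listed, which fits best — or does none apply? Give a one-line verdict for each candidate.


Technique: no special technique — nothing blocks direct substitution at 2: plug in and finish.
- l'Hôpital's rule (0/0): evaluation at the point is determinate, so the rule has nothing to repair.
- dominant-term comparison: this limit is not decided by comparing polynomial growth at infinity.
- conjugate multiplication: the conjugate move applies to radical differences, which this is not.


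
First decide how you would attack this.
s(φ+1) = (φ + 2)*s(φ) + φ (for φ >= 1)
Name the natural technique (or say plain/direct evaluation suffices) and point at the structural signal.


Best approach: a summation factor — one step of memory with a weight φ + 2 that changes as the index grows — the summation-factor construction is built for this.


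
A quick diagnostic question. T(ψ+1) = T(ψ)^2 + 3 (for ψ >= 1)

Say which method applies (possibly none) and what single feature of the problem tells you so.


Technique: no special technique — once the recursion is nonlinear, characteristic roots, master substitutions, and summation factors are all off the table.


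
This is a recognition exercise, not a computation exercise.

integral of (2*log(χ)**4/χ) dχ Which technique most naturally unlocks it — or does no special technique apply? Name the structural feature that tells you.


Best approach: u-substitution — viewed as a product, the integrand is a composition evaluated at log(χ) times (a constant multiple of) that inner expression's derivative, so u = log(χ) makes it elementary.


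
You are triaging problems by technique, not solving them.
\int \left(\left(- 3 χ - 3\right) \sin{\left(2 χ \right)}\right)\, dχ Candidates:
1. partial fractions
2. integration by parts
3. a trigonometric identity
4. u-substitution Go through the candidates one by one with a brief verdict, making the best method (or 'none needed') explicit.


Method: integration by parts — differentiate - 3 χ - 3, integrate \sin{\left(2 χ \right)}: each pass lowers the polynomial degree, so parts terminates.
- partial fractions — the expression is not a ratio of polynomials that decomposes further.
- integration by parts: a fit — the right tool for this form.
- a trigonometric identity — no even trigonometric power and no product of distinct frequencies to rewrite.
- u-substitution: no subexpression of the integrand serves as a whole-integral substitution inner — individual terms may offer their own, but none carries its derivative as a factor of the full integrand; a working change of variable would have to be constructed from outside the expression.


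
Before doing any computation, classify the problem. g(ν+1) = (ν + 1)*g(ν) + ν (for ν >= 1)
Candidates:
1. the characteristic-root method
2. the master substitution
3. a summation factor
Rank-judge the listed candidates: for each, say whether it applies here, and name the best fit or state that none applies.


Method: a summation factor — one step of memory with a weight ν + 1 that changes as the index grows — the summation-factor construction is built for this.
- the characteristic-root method — the coefficients vary with the index, breaking the constant-coefficient structure the method needs.
- the master substitution: the recursive argument is a shift of the index, not a fixed fraction of it.
- a summation factor — applicable, and directly so.


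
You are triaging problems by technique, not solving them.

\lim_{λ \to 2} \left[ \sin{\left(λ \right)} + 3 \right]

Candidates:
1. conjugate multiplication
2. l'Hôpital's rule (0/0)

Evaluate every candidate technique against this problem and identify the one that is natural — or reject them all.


Technique: no special technique — no zero denominators, no indeterminate clash at 2 — substitute and read off the value.
- conjugate multiplication — multiplying by a conjugate would not remove any indeterminacy here.
- l'Hôpital's rule (0/0): evaluation at the point is determinate, so the rule has nothing to repair.


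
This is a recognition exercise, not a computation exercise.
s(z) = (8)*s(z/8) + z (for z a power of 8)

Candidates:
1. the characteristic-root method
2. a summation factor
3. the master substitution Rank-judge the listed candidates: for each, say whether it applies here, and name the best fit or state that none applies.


Best approach: the master substitution — index division is the fingerprint: z/8 in the recursive call means substitute z = 8^m.
- the characteristic-root method — the recursion divides its index rather than shifting it — outside the constant-shift family the root method covers.
- a summation factor: a divided-index call is outside the fixed-shift first-order family a summation factor normalizes.
- the master substitution — a fit — the right tool for this form.


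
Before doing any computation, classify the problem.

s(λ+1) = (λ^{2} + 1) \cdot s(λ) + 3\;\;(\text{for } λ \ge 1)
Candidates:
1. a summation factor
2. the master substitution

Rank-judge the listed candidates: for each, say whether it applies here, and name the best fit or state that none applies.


Verdict: a summation factor — one step of memory with a weight λ^{2} + 1 that changes as the index grows — the summation-factor construction is built for this.
- a summation factor — applies; the problem has the shape this method handles.
- the master substitution: there is no divide-the-index recursive argument.


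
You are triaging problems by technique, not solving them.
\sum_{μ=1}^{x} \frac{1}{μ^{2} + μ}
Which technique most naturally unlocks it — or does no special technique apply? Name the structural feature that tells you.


Technique: telescoping — the denominator's roots in \frac{1}{μ^{2} + μ} sit an integer apart: decomposition produces a self-cancelling chain.


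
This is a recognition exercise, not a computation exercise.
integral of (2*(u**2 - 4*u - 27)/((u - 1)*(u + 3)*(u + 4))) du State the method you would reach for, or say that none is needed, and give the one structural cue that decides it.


Verdict: partial fractions — the bottom factors while the top stays lower-degree — split into simple fractions and integrate piece by piece.


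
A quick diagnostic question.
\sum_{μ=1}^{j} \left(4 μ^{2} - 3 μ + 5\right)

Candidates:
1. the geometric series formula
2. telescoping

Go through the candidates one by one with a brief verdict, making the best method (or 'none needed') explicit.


Diagnosis: no special technique — no cancellation, no constant ratio, no binomial weights — just polynomial terms summed directly.
- the geometric series formula: no single multiplier carries one term to the next throughout the sum.
- telescoping — in the displayed form, no term reappears at a neighboring index to cancel against.


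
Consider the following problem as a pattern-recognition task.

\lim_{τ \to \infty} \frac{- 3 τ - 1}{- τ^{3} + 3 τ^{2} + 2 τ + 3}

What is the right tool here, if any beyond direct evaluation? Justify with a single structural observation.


Diagnosis: dominant-term comparison — divide by the highest power of τ present: lower-order terms vanish and the dominant ratio remains. l'Hôpital's at-infinity variant applies to the expression viewed as a single quotient; the leading-term comparison is the direct route.


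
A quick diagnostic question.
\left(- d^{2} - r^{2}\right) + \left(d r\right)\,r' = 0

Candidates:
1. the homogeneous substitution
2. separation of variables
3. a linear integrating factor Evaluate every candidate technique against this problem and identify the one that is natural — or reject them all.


Best approach: the homogeneous substitution — solved for the derivative, the right side is unchanged under scaling d and r together — it depends only on the ratio r/d, so substitute a single ratio variable. A Bernoulli rewrite works here as the equation stands — the homogeneous substitution is the more immediate reading.
- the homogeneous substitution — a fit — the right tool for this form.
- separation of variables: no division isolates the independent variable from the unknown.
- a linear integrating factor: the unknown enters nonlinearly (through a power, a denominator, or a transcendental function), which the linear integrating-factor recipe cannot absorb as-is — any repair would come from a preliminary substitution, not the factor.


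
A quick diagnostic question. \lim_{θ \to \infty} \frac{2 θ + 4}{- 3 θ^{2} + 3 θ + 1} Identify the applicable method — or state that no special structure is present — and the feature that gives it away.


Technique: dominant-term comparison — divide by the highest power of θ present: lower-order terms vanish and the dominant ratio remains. l'Hôpital's at-infinity variant applies to the expression viewed as a single quotient; the leading-term comparison is the direct route.


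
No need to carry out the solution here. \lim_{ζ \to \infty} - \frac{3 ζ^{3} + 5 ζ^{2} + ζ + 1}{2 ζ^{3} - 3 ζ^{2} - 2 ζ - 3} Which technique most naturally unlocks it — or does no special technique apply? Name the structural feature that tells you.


Verdict: dominant-term comparison — at large ζ only the top-degree terms survive; compare the leading terms and the limit falls out. As a single quotient, the ∞/∞ shape would yield to repeated differentiation as well — the growth comparison gets there in one look.


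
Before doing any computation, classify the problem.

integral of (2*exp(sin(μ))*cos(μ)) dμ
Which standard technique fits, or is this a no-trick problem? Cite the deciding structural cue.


Method: u-substitution — viewed as a product, the integrand is a composition evaluated at sin(μ) times (a constant multiple of) that inner expression's derivative, so u = sin(μ) makes it elementary.


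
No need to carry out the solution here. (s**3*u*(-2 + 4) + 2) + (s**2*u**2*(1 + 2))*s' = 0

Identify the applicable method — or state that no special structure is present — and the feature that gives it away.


Verdict: the exact-equation method — equality of cross partials is the green light — assemble the potential function term by term.


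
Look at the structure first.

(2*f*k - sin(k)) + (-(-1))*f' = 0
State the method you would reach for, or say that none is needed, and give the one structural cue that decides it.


Method: a linear integrating factor — the unknown enters only to the first power against a nonzero forcing term — the integrating-factor template applies directly.


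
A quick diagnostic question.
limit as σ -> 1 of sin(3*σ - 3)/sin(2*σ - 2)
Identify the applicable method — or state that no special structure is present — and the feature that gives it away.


Diagnosis: l'Hôpital's rule (0/0) — both numerator and denominator vanish at 1: the genuine 0/0 indeterminate that l'Hôpital exists for. A first-order expansion at the point is an equally standard path; the rule packages it.


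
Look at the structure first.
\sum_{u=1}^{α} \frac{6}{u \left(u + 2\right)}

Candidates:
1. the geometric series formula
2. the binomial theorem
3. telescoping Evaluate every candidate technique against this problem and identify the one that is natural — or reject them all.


Diagnosis: telescoping — split \frac{6}{u \left(u + 2\right)} by partial fractions and the pieces are one function at shifted arguments — interior terms cancel.
- the geometric series formula: consecutive terms are not related by a fixed multiplier.
- the binomial theorem: the terms do not reassemble into a binomial power.
- telescoping — applicable, and directly so.


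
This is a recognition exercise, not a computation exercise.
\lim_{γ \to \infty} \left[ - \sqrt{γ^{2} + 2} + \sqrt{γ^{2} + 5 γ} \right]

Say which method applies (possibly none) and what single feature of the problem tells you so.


Best approach: conjugate multiplication — this difference gives up after one conjugate multiplication — the radical structure cancels against its conjugate.


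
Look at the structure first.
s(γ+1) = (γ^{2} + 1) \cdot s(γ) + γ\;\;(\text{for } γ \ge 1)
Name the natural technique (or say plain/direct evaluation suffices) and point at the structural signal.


Verdict: a summation factor — it is first-order linear but the coefficient γ^{2} + 1 depends on the index, so multiply through by a summation factor to telescope it.


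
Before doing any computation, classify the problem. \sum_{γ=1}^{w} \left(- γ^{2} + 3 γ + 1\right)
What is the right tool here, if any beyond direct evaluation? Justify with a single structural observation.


Diagnosis: no special technique — every summand is a constant multiple of a power of γ — apply the standard power-sum identities one degree at a time.


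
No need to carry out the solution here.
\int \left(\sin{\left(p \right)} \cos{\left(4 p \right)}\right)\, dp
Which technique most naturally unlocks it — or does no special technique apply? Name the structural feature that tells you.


Method: a trigonometric identity — the product \sin{\left(p \right)} \cos{\left(4 p \right)} converts to a sum of single-frequency sinusoids via the product-to-sum identity.


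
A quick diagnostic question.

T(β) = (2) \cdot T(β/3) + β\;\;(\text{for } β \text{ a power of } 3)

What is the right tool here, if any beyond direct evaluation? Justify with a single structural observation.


Technique: the master substitution — the argument shrinks by the factor 3, so measure the index on a logarithmic scale and the recursion becomes a shift.


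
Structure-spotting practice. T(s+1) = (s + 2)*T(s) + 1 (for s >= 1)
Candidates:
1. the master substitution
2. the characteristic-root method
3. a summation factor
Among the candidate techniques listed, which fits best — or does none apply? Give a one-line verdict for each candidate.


Technique: a summation factor — first-order linear but the coefficient s + 2 moves with the index — divide by the cumulative product and telescope.
- the master substitution — no fixed divisor shrinks the index between calls.
- the characteristic-root method — an index-dependent weight blocks the pure exponential ansatz.
- a summation factor — applies; the problem has the shape this method handles.


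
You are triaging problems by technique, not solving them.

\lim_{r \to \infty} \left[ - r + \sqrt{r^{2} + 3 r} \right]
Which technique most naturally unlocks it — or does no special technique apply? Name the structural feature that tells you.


Diagnosis: conjugate multiplication — both pieces blow up but their difference is finite; the conjugate trick rationalizes \sqrt{r^{2} + 3 r} - r.


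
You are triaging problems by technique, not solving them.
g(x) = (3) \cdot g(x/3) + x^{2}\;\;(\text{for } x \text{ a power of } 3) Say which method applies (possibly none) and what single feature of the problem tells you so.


Technique: the master substitution — treat m = log base 3 of x as the new clock: one recursion step advances m by one while x scales by 3.


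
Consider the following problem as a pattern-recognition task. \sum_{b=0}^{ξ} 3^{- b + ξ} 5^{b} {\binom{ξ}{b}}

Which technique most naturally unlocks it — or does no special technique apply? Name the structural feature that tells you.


Best approach: the binomial theorem — the binomial coefficients weight matched powers of 5 and 3, which is exactly the expansion of a binomial power.


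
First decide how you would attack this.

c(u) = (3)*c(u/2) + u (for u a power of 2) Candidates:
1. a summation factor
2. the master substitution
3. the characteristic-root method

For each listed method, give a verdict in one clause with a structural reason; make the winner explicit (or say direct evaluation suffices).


Best approach: the master substitution — the recursive call is at index u/2 rather than a shift, a divide-and-conquer shape — substituting u = 2^m linearizes it.
- a summation factor: a divided-index call is outside the fixed-shift first-order family a summation factor normalizes.
- the master substitution: applicable, and directly so.
- the characteristic-root method — the recursion divides its index rather than shifting it — outside the constant-shift family the root method covers.


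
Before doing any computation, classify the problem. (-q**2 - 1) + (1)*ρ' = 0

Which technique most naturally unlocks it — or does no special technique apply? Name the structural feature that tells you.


Diagnosis: no special technique — solved for the derivative, no ρ appears — this is antidifferentiation in q wearing ODE clothing.


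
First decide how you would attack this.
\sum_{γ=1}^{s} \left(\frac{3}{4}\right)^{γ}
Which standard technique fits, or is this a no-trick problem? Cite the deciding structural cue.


Best approach: the geometric series formula — each term is \frac{3}{4} times the previous one, so the geometric-series formula applies directly.


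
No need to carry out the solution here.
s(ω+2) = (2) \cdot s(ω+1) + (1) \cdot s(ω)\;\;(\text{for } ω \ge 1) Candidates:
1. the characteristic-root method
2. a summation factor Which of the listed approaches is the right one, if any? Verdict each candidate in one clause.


Diagnosis: the characteristic-root method — the recurrence treats every index alike (constant coefficients, no forcing) — precisely the regime where r^ω trials close it.
- the characteristic-root method: yes — fits the structure here.
- a summation factor — a summation factor telescopes one-step recursions; this one carries higher-order memory.


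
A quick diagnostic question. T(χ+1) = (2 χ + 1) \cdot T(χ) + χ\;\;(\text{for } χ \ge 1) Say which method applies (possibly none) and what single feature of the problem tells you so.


Diagnosis: a summation factor — one step of memory with a weight 2 χ + 1 that changes as the index grows — the summation-factor construction is built for this.


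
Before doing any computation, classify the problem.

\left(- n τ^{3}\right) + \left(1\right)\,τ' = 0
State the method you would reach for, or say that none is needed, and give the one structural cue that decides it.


Diagnosis: separation of variables — the derivative equals a pure function of n (namely n) times a pure function of τ (namely τ^{3}); divide and integrate each side.


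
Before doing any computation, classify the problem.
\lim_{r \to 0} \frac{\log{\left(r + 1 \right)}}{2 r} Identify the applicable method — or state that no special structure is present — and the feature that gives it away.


Diagnosis: l'Hôpital's rule (0/0) — substituting 0 gives 0 over 0; differentiate top and bottom once and re-evaluate. A local series expansion at the point resolves it as well; the rule is the packaged version of that step.


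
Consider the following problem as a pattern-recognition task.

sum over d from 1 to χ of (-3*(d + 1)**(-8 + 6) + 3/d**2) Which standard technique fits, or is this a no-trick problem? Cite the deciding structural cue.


Method: telescoping — each term adds 3/d**2 and subtracts the same expression advanced one index; that subtracted piece cancels against the next term's added copy — only the boundary terms survive.


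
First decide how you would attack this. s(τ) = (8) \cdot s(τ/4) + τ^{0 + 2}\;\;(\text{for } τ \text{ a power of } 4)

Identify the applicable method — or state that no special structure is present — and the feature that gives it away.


Verdict: the master substitution — the argument shrinks by the factor 4, so measure the index on a logarithmic scale and the recursion becomes a shift.


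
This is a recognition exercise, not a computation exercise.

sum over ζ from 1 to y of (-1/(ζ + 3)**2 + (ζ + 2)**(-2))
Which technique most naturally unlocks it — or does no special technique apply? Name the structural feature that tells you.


Technique: telescoping — consecutive terms evaluate one function at adjacent indices ((ζ + 2)**(-2) is its current value): one term's tail is the next term's head, so the chain collapses.


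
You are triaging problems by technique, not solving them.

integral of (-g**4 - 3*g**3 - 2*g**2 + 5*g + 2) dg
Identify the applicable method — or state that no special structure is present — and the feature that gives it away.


Diagnosis: no special technique — the integrand is a sum of constant multiples of powers of g — integrate term by term.


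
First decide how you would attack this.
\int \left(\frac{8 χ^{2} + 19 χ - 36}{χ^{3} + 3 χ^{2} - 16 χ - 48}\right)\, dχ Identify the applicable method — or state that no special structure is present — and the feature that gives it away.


Diagnosis: partial fractions — χ^{3} + 3 χ^{2} - 16 χ - 48 splits into linear pieces, so the quotient is a sum of simple fractions — decompose before integrating.


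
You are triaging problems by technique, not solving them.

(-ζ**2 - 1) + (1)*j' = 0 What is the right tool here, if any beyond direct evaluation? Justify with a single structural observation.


Technique: no special technique — the slope is a function of ζ alone, so integrate both sides directly.


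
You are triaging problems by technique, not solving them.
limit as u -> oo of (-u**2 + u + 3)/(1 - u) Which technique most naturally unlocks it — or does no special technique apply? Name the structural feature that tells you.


Diagnosis: dominant-term comparison — as u grows, only the highest-degree terms matter — compare leading terms and read the limit off. l'Hôpital's at-infinity variant applies to the expression viewed as a single quotient; the leading-term comparison is the direct route.


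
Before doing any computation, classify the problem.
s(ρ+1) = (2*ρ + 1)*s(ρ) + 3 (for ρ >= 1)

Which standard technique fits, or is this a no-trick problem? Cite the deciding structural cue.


Technique: a summation factor — first-order linear but the coefficient 2*ρ + 1 moves with the index — divide by the cumulative product and telescope.


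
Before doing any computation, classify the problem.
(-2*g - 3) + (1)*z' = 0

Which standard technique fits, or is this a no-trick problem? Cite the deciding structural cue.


Method: no special technique — with z absent the equation is not coupled at all: direct integration in g.


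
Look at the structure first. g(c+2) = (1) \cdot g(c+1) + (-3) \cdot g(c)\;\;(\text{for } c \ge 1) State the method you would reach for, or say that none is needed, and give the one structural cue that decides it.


Method: the characteristic-root method — no index-dependence in the weights and nothing inhomogeneous: classic characteristic-equation setup.


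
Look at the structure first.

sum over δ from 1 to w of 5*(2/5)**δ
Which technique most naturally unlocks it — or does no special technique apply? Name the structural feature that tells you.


Verdict: the geometric series formula — each term is 2/5 times the previous one, so the geometric-series formula applies directly.


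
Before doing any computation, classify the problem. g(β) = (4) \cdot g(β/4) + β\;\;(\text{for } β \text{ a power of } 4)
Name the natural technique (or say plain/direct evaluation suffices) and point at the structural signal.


Diagnosis: the master substitution — treat m = log base 4 of β as the new clock: one recursion step advances m by one while β scales by 4.


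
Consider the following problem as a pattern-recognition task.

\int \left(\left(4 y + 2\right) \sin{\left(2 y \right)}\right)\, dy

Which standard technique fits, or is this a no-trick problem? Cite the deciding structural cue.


Verdict: integration by parts — 4 y + 2 dies after finitely many derivatives while \sin{\left(2 y \right)} cycles under integration — the tabular/parts setup.


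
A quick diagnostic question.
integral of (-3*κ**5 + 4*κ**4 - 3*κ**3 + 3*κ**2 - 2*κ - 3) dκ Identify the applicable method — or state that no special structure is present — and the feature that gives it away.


Best approach: no special technique — a term-by-term power-rule job in κ; no substitution or rearrangement earns its keep here.


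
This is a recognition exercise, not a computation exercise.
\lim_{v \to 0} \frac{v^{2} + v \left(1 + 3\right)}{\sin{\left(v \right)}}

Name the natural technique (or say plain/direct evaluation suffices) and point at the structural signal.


Method: l'Hôpital's rule (0/0) — both numerator and denominator vanish at 0: the genuine 0/0 indeterminate that l'Hôpital exists for. Known elementary limits would finish this too — the rule just bypasses the case analysis.


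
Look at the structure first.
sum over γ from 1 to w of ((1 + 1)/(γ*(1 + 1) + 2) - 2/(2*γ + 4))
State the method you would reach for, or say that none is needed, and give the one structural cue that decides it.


Method: telescoping — difference-of-shifts structure (each term adds (1 + 1)/(γ*(1 + 1) + 2), then subtracts its one-index-advanced value, which the following term adds back) leaves only the first and last pieces standing.


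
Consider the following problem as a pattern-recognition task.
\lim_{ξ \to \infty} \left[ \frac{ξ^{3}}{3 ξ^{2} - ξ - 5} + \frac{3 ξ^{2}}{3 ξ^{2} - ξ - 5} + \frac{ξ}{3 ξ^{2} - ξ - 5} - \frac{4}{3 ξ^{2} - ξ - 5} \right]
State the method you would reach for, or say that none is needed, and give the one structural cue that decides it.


Best approach: dominant-term comparison — at large ξ only the top-degree terms survive; compare the leading terms and the limit falls out. As a single quotient, the ∞/∞ shape would yield to repeated differentiation as well — the growth comparison gets there in one look.


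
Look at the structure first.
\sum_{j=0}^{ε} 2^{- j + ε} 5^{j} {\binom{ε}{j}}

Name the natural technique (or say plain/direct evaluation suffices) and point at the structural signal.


Verdict: the binomial theorem — terms weighting {\binom{ε}{j}} against matched powers of 5 and 2 reassemble into (5 + 2)^ε by the binomial theorem.


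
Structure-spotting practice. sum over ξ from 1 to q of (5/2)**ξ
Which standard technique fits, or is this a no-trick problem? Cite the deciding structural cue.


Best approach: the geometric series formula — term-over-term division gives 5/2 every time — index-free ratio, geometric sum formula applies.


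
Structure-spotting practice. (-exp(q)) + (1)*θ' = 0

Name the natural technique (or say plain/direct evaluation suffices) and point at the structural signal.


Method: no special technique — the slope is a pure function of q; integrate both sides and be done.


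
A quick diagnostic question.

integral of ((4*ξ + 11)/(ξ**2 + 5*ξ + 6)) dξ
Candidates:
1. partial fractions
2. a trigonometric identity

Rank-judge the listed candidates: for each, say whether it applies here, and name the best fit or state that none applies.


Best approach: partial fractions — break ξ**2 + 5*ξ + 6 into its roots and the integral splits into logarithm-sized bites.
- partial fractions: a fit — the right tool for this form.
- a trigonometric identity — there is no trigonometric structure at all — the integrand carries no sine or cosine to rewrite.


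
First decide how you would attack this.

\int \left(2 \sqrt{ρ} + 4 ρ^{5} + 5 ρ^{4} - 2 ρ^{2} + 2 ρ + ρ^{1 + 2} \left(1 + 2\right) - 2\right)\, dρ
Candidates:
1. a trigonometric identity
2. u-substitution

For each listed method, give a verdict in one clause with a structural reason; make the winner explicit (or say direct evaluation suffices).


Best approach: no special technique — every term is a constant multiple of a power of ρ; term-wise power-rule integration needs no preliminary transformation.
- a trigonometric identity — there is no trigonometric structure at all — the integrand carries no sine or cosine to rewrite.
- u-substitution — no subexpression of the integrand pairs with its own derivative as a factor — individual terms may offer their own substitutions, but any change of variable covering the whole integral would have to be constructed from outside the expression.


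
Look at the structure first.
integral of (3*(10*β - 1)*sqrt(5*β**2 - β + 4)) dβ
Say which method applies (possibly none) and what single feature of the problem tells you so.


Diagnosis: u-substitution — collected, the integrand has one factor that is, up to a constant, the derivative of an inner expression the rest depends on — substitute for that inner expression.


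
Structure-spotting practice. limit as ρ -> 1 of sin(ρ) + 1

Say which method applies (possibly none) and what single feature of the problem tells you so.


Verdict: no special technique — the expression is continuous at the evaluation point — substitute directly; no indeterminate form appears.


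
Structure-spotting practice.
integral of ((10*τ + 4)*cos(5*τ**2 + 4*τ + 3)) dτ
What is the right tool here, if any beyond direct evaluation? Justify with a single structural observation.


Diagnosis: u-substitution — everything non-trivial happens through the inner expression 5*τ**2 + 4*τ + 3, and its derivative accounts for the remaining factor up to a constant, so set u = 5*τ**2 + 4*τ + 3.


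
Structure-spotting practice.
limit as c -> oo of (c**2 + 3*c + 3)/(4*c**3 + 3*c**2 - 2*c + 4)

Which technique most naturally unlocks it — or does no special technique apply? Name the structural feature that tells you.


Best approach: dominant-term comparison — divide by the highest power of c present: lower-order terms vanish and the dominant ratio remains. Differentiating the expression as a single quotient would eventually settle it as well; matching dominant growth settles it immediately.


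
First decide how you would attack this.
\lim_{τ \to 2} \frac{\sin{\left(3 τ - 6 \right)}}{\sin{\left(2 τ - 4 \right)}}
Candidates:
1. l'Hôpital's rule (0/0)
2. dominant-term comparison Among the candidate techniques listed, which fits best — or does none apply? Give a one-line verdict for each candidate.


Method: l'Hôpital's rule (0/0) — numerator and denominator both vanish at 2 — a genuine 0/0 form, which is exactly when l'Hôpital applies. One could equally expand both pieces locally and compare leading terms; the rule does that in one stroke.
- l'Hôpital's rule (0/0): yes — fits the structure here.
- dominant-term comparison: leading-power comparison does not apply to this form.


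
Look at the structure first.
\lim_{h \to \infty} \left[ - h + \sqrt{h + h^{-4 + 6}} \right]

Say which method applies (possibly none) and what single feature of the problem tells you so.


Technique: conjugate multiplication — the ∞ − ∞ radical form is the exact trigger for the conjugate maneuver.


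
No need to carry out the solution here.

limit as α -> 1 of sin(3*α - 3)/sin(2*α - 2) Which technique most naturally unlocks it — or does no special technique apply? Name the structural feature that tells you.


Diagnosis: l'Hôpital's rule (0/0) — plug in 1: top and bottom both hit zero, so differentiate each and retry. A first-order expansion at the point is an equally standard path; the rule packages it.


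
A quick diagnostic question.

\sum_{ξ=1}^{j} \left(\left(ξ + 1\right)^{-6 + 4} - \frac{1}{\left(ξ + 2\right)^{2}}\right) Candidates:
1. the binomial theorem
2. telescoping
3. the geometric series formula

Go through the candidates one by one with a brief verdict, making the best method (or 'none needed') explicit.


Technique: telescoping — the summand is built as \left(ξ + 1\right)^{-6 + 4} minus its own successor — adjacent terms annihilate down the line.
- the binomial theorem — the terms do not reassemble into a binomial power.
- telescoping — applicable, and directly so.
- the geometric series formula: the ratio of consecutive terms depends on the index.


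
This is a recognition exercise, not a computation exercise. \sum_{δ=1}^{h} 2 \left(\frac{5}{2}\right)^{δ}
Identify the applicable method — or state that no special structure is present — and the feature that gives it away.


Method: the geometric series formula — check a ratio of consecutive terms: it is \frac{5}{2}, independent of the index, so the geometric formula closes the sum.


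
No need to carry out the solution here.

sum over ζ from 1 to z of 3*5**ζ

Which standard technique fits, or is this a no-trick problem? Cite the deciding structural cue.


Best approach: the geometric series formula — consecutive terms stand in a fixed index-free ratio — the geometric sum formula closes it.


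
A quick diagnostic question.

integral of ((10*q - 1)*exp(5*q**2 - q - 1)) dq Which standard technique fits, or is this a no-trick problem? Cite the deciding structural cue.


Diagnosis: u-substitution — read it as f(5*q**2 - q - 1) times a constant multiple of d(5*q**2 - q - 1): one substitution, u = 5*q**2 - q - 1, finishes it.


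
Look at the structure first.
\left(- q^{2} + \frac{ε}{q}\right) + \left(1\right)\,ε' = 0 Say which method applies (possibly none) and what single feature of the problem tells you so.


Best approach: a linear integrating factor — linear in the unknown with genuine forcing: multiply through by the exponential of the integrated coefficient and the left side closes into one derivative.


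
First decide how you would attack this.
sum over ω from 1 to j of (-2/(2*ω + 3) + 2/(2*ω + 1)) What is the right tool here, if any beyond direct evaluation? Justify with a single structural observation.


Diagnosis: telescoping — the generic term is a one-step difference of 2/(2*ω + 1), so partial sums shortcut to endpoint evaluation.


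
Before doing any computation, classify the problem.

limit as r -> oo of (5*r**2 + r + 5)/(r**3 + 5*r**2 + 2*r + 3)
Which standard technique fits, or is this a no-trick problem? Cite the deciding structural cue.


Method: dominant-term comparison — at large r only the top-degree terms survive; compare the leading terms and the limit falls out. l'Hôpital's at-infinity variant applies to the expression viewed as a single quotient; the leading-term comparison is the direct route.


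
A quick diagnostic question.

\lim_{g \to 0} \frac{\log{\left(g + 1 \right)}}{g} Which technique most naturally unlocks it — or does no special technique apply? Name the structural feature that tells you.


Best approach: l'Hôpital's rule (0/0) — numerator and denominator both vanish at 0 — a genuine 0/0 form, which is exactly when l'Hôpital applies. The standard small-argument limits would also carry it; the rule is the systematic route.


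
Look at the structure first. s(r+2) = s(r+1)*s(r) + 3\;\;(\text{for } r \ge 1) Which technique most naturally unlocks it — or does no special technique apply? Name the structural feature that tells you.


Technique: no special technique — the map from one term to the next is curved, not linear, so linear closed-form machinery does not attach.


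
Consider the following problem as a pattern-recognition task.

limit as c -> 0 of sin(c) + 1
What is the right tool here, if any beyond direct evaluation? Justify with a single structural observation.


Diagnosis: no special technique — no denominator vanishes and nothing blows up at 0: direct substitution is the whole computation.
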